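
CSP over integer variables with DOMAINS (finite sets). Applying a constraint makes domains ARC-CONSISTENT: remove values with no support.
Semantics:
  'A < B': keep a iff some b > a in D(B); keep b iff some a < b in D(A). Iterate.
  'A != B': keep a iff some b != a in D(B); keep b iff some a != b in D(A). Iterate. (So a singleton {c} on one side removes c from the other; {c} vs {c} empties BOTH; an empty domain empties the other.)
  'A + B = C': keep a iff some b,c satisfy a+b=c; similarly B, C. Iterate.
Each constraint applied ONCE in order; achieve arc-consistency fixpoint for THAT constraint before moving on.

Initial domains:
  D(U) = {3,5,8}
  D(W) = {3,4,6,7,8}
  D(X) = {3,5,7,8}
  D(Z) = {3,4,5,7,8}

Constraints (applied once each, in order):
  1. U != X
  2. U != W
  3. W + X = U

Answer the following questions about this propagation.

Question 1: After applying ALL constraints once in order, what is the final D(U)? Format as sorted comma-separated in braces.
Constraint 1 (U != X) on D(U)={3,5,8} D(X)={3,5,7,8}: no change
Constraint 2 (U != W) on D(U)={3,5,8} D(W)={3,4,6,7,8}: no change
Constraint 3 (W + X = U) on D(W)={3,4,6,7,8} D(X)={3,5,7,8} D(U)={3,5,8}: W {3,4,6,7,8}->{3}; X {3,5,7,8}->{5}; U {3,5,8}->{8}
So after all 3 constraints: D(U) = {8}

Answer: {8}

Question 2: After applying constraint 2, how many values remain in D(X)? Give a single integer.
Constraint 1 (U != X) on D(U)={3,5,8} D(X)={3,5,7,8}: no change
Constraint 2 (U != W) on D(U)={3,5,8} D(W)={3,4,6,7,8}: no change
So after constraint 2: D(X)={3,5,7,8}, size = 4

Answer: 4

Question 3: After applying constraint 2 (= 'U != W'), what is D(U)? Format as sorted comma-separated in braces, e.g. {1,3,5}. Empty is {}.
Answer: {3,5,8}

Derivation:
Constraint 1 (U != X) on D(U)={3,5,8} D(X)={3,5,7,8}: no change
Constraint 2 (U != W) on D(U)={3,5,8} D(W)={3,4,6,7,8}: no change
So after constraint 2: D(U) = {3,5,8}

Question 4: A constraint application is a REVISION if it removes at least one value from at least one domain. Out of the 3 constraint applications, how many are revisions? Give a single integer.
Constraint 1 (U != X) on D(U)={3,5,8} D(X)={3,5,7,8}: no change => not a revision
Constraint 2 (U != W) on D(U)={3,5,8} D(W)={3,4,6,7,8}: no change => not a revision
Constraint 3 (W + X = U) on D(W)={3,4,6,7,8} D(X)={3,5,7,8} D(U)={3,5,8}: W {3,4,6,7,8}->{3}; X {3,5,7,8}->{5}; U {3,5,8}->{8} => REVISION
Total revisions = 1

Answer: 1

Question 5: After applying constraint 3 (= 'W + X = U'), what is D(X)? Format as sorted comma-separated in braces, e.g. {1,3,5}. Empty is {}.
Constraint 1 (U != X) on D(U)={3,5,8} D(X)={3,5,7,8}: no change
Constraint 2 (U != W) on D(U)={3,5,8} D(W)={3,4,6,7,8}: no change
Constraint 3 (W + X = U) on D(W)={3,4,6,7,8} D(X)={3,5,7,8} D(U)={3,5,8}: W {3,4,6,7,8}->{3}; X {3,5,7,8}->{5}; U {3,5,8}->{8}
So after constraint 3: D(X) = {5}

Answer: {5}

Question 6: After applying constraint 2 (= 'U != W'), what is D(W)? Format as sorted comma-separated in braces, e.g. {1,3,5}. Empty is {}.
Answer: {3,4,6,7,8}

Derivation:
Constraint 1 (U != X) on D(U)={3,5,8} D(X)={3,5,7,8}: no change
Constraint 2 (U != W) on D(U)={3,5,8} D(W)={3,4,6,7,8}: no change
So after constraint 2: D(W) = {3,4,6,7,8}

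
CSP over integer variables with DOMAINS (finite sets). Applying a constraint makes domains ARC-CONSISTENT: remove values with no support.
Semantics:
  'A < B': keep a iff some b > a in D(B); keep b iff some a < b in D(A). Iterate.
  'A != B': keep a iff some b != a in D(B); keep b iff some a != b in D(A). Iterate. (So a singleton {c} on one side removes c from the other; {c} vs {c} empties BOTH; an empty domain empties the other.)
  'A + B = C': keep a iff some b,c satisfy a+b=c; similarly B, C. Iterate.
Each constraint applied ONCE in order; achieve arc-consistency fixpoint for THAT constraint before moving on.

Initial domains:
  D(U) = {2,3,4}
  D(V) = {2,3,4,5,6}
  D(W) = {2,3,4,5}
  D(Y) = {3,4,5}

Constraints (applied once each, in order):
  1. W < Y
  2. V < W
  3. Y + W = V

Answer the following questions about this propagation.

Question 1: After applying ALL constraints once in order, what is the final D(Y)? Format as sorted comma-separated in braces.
Answer: {}

Derivation:
Constraint 1 (W < Y) on D(W)={2,3,4,5} D(Y)={3,4,5}: W {2,3,4,5}->{2,3,4}
Constraint 2 (V < W) on D(V)={2,3,4,5,6} D(W)={2,3,4}: V {2,3,4,5,6}->{2,3}; W {2,3,4}->{3,4}
Constraint 3 (Y + W = V) on D(Y)={3,4,5} D(W)={3,4} D(V)={2,3}: Y {3,4,5}->{}; W {3,4}->{}; V {2,3}->{}
So after all 3 constraints: D(Y) = {}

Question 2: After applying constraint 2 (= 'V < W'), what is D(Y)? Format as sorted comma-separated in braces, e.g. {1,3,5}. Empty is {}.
Answer: {3,4,5}

Derivation:
Constraint 1 (W < Y) on D(W)={2,3,4,5} D(Y)={3,4,5}: W {2,3,4,5}->{2,3,4}
Constraint 2 (V < W) on D(V)={2,3,4,5,6} D(W)={2,3,4}: V {2,3,4,5,6}->{2,3}; W {2,3,4}->{3,4}
So after constraint 2: D(Y) = {3,4,5}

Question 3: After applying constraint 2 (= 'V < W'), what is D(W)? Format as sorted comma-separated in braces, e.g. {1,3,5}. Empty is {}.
Answer: {3,4}

Derivation:
Constraint 1 (W < Y) on D(W)={2,3,4,5} D(Y)={3,4,5}: W {2,3,4,5}->{2,3,4}
Constraint 2 (V < W) on D(V)={2,3,4,5,6} D(W)={2,3,4}: V {2,3,4,5,6}->{2,3}; W {2,3,4}->{3,4}
So after constraint 2: D(W) = {3,4}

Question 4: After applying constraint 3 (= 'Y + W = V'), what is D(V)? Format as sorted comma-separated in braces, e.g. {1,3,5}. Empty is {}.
Constraint 1 (W < Y) on D(W)={2,3,4,5} D(Y)={3,4,5}: W {2,3,4,5}->{2,3,4}
Constraint 2 (V < W) on D(V)={2,3,4,5,6} D(W)={2,3,4}: V {2,3,4,5,6}->{2,3}; W {2,3,4}->{3,4}
Constraint 3 (Y + W = V) on D(Y)={3,4,5} D(W)={3,4} D(V)={2,3}: Y {3,4,5}->{}; W {3,4}->{}; V {2,3}->{}
So after constraint 3: D(V) = {}

Answer: {}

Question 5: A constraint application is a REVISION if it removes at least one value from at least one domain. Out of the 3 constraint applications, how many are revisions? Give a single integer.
Constraint 1 (W < Y) on D(W)={2,3,4,5} D(Y)={3,4,5}: W {2,3,4,5}->{2,3,4} => REVISION
Constraint 2 (V < W) on D(V)={2,3,4,5,6} D(W)={2,3,4}: V {2,3,4,5,6}->{2,3}; W {2,3,4}->{3,4} => REVISION
Constraint 3 (Y + W = V) on D(Y)={3,4,5} D(W)={3,4} D(V)={2,3}: Y {3,4,5}->{}; W {3,4}->{}; V {2,3}->{} => REVISION
Total revisions = 3

Answer: 3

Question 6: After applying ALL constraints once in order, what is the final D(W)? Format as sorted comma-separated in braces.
Answer: {}

Derivation:
Constraint 1 (W < Y) on D(W)={2,3,4,5} D(Y)={3,4,5}: W {2,3,4,5}->{2,3,4}
Constraint 2 (V < W) on D(V)={2,3,4,5,6} D(W)={2,3,4}: V {2,3,4,5,6}->{2,3}; W {2,3,4}->{3,4}
Constraint 3 (Y + W = V) on D(Y)={3,4,5} D(W)={3,4} D(V)={2,3}: Y {3,4,5}->{}; W {3,4}->{}; V {2,3}->{}
So after all 3 constraints: D(W) = {}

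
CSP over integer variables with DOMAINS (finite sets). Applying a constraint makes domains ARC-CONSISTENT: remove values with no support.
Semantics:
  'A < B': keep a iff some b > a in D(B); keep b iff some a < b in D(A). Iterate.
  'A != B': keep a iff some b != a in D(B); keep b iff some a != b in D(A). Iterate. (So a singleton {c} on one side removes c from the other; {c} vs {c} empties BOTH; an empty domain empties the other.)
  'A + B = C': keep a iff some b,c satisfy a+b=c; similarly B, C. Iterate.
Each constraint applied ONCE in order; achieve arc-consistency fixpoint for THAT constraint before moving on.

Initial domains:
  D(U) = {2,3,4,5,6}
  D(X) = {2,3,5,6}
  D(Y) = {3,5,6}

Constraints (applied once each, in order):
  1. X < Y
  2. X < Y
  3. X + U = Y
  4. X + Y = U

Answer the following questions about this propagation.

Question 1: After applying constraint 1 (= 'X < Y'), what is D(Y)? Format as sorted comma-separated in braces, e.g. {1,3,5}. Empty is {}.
Answer: {3,5,6}

Derivation:
Constraint 1 (X < Y) on D(X)={2,3,5,6} D(Y)={3,5,6}: X {2,3,5,6}->{2,3,5}
So after constraint 1: D(Y) = {3,5,6}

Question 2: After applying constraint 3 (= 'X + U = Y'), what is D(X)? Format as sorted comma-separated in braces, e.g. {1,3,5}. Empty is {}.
Answer: {2,3}

Derivation:
Constraint 1 (X < Y) on D(X)={2,3,5,6} D(Y)={3,5,6}: X {2,3,5,6}->{2,3,5}
Constraint 2 (X < Y) on D(X)={2,3,5} D(Y)={3,5,6}: no change
Constraint 3 (X + U = Y) on D(X)={2,3,5} D(U)={2,3,4,5,6} D(Y)={3,5,6}: X {2,3,5}->{2,3}; U {2,3,4,5,6}->{2,3,4}; Y {3,5,6}->{5,6}
So after constraint 3: D(X) = {2,3}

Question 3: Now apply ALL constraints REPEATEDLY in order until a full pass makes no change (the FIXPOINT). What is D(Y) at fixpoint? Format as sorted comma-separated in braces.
Answer: {}

Derivation:
pass 0 (initial): D(Y)={3,5,6}
pass 1: U {2,3,4,5,6}->{}; X {2,3,5,6}->{}; Y {3,5,6}->{}
pass 2: no change
Fixpoint after 2 passes: D(Y) = {}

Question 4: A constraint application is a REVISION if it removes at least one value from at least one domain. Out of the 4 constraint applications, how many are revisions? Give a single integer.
Answer: 3

Derivation:
Constraint 1 (X < Y) on D(X)={2,3,5,6} D(Y)={3,5,6}: X {2,3,5,6}->{2,3,5} => REVISION
Constraint 2 (X < Y) on D(X)={2,3,5} D(Y)={3,5,6}: no change => not a revision
Constraint 3 (X + U = Y) on D(X)={2,3,5} D(U)={2,3,4,5,6} D(Y)={3,5,6}: X {2,3,5}->{2,3}; U {2,3,4,5,6}->{2,3,4}; Y {3,5,6}->{5,6} => REVISION
Constraint 4 (X + Y = U) on D(X)={2,3} D(Y)={5,6} D(U)={2,3,4}: X {2,3}->{}; Y {5,6}->{}; U {2,3,4}->{} => REVISION
Total revisions = 3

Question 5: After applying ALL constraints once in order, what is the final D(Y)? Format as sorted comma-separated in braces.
Constraint 1 (X < Y) on D(X)={2,3,5,6} D(Y)={3,5,6}: X {2,3,5,6}->{2,3,5}
Constraint 2 (X < Y) on D(X)={2,3,5} D(Y)={3,5,6}: no change
Constraint 3 (X + U = Y) on D(X)={2,3,5} D(U)={2,3,4,5,6} D(Y)={3,5,6}: X {2,3,5}->{2,3}; U {2,3,4,5,6}->{2,3,4}; Y {3,5,6}->{5,6}
Constraint 4 (X + Y = U) on D(X)={2,3} D(Y)={5,6} D(U)={2,3,4}: X {2,3}->{}; Y {5,6}->{}; U {2,3,4}->{}
So after all 4 constraints: D(Y) = {}

Answer: {}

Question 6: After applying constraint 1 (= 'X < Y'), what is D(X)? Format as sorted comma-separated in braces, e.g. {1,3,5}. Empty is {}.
Answer: {2,3,5}

Derivation:
Constraint 1 (X < Y) on D(X)={2,3,5,6} D(Y)={3,5,6}: X {2,3,5,6}->{2,3,5}
So after constraint 1: D(X) = {2,3,5}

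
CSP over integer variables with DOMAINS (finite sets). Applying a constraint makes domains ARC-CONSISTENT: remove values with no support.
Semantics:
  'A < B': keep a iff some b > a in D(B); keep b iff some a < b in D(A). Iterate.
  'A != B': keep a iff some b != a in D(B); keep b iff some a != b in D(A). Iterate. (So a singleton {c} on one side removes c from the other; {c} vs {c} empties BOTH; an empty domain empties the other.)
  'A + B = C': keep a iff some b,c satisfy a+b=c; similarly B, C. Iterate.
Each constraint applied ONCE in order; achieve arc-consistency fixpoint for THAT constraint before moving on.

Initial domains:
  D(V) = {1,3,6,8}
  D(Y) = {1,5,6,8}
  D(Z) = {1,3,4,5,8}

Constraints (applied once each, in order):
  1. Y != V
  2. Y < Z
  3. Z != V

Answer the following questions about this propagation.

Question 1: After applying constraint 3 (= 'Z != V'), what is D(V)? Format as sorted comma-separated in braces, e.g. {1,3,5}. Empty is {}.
Constraint 1 (Y != V) on D(Y)={1,5,6,8} D(V)={1,3,6,8}: no change
Constraint 2 (Y < Z) on D(Y)={1,5,6,8} D(Z)={1,3,4,5,8}: Y {1,5,6,8}->{1,5,6}; Z {1,3,4,5,8}->{3,4,5,8}
Constraint 3 (Z != V) on D(Z)={3,4,5,8} D(V)={1,3,6,8}: no change
So after constraint 3: D(V) = {1,3,6,8}

Answer: {1,3,6,8}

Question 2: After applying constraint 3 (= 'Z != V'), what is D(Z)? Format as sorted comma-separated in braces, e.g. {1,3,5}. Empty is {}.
Constraint 1 (Y != V) on D(Y)={1,5,6,8} D(V)={1,3,6,8}: no change
Constraint 2 (Y < Z) on D(Y)={1,5,6,8} D(Z)={1,3,4,5,8}: Y {1,5,6,8}->{1,5,6}; Z {1,3,4,5,8}->{3,4,5,8}
Constraint 3 (Z != V) on D(Z)={3,4,5,8} D(V)={1,3,6,8}: no change
So after constraint 3: D(Z) = {3,4,5,8}

Answer: {3,4,5,8}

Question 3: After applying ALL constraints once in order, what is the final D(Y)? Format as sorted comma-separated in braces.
Answer: {1,5,6}

Derivation:
Constraint 1 (Y != V) on D(Y)={1,5,6,8} D(V)={1,3,6,8}: no change
Constraint 2 (Y < Z) on D(Y)={1,5,6,8} D(Z)={1,3,4,5,8}: Y {1,5,6,8}->{1,5,6}; Z {1,3,4,5,8}->{3,4,5,8}
Constraint 3 (Z != V) on D(Z)={3,4,5,8} D(V)={1,3,6,8}: no change
So after all 3 constraints: D(Y) = {1,5,6}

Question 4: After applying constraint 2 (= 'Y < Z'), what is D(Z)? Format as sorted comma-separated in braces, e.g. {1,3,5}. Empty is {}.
Constraint 1 (Y != V) on D(Y)={1,5,6,8} D(V)={1,3,6,8}: no change
Constraint 2 (Y < Z) on D(Y)={1,5,6,8} D(Z)={1,3,4,5,8}: Y {1,5,6,8}->{1,5,6}; Z {1,3,4,5,8}->{3,4,5,8}
So after constraint 2: D(Z) = {3,4,5,8}

Answer: {3,4,5,8}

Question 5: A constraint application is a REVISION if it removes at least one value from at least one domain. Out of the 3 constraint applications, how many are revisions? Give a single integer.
Answer: 1

Derivation:
Constraint 1 (Y != V) on D(Y)={1,5,6,8} D(V)={1,3,6,8}: no change => not a revision
Constraint 2 (Y < Z) on D(Y)={1,5,6,8} D(Z)={1,3,4,5,8}: Y {1,5,6,8}->{1,5,6}; Z {1,3,4,5,8}->{3,4,5,8} => REVISION
Constraint 3 (Z != V) on D(Z)={3,4,5,8} D(V)={1,3,6,8}: no change => not a revision
Total revisions = 1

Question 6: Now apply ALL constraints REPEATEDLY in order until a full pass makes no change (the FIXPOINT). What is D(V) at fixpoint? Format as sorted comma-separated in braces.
pass 0 (initial): D(V)={1,3,6,8}
pass 1: Y {1,5,6,8}->{1,5,6}; Z {1,3,4,5,8}->{3,4,5,8}
pass 2: no change
Fixpoint after 2 passes: D(V) = {1,3,6,8}

Answer: {1,3,6,8}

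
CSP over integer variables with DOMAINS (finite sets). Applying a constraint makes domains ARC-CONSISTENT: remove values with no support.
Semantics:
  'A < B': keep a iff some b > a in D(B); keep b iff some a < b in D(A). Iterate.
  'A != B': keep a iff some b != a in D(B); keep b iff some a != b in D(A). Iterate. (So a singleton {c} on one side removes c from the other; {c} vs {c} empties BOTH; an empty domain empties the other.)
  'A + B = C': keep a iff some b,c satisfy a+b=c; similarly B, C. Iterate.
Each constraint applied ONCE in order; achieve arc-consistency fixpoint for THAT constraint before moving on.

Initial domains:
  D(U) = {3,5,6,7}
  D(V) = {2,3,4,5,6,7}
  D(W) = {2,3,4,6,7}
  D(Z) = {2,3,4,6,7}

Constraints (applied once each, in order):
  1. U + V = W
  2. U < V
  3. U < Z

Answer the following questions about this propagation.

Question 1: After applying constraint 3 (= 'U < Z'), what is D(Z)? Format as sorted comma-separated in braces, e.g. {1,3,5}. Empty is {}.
Constraint 1 (U + V = W) on D(U)={3,5,6,7} D(V)={2,3,4,5,6,7} D(W)={2,3,4,6,7}: U {3,5,6,7}->{3,5}; V {2,3,4,5,6,7}->{2,3,4}; W {2,3,4,6,7}->{6,7}
Constraint 2 (U < V) on D(U)={3,5} D(V)={2,3,4}: U {3,5}->{3}; V {2,3,4}->{4}
Constraint 3 (U < Z) on D(U)={3} D(Z)={2,3,4,6,7}: Z {2,3,4,6,7}->{4,6,7}
So after constraint 3: D(Z) = {4,6,7}

Answer: {4,6,7}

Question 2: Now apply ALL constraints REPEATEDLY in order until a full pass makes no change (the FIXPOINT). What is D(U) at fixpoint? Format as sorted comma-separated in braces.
Answer: {3}

Derivation:
pass 0 (initial): D(U)={3,5,6,7}
pass 1: U {3,5,6,7}->{3}; V {2,3,4,5,6,7}->{4}; W {2,3,4,6,7}->{6,7}; Z {2,3,4,6,7}->{4,6,7}
pass 2: W {6,7}->{7}
pass 3: no change
Fixpoint after 3 passes: D(U) = {3}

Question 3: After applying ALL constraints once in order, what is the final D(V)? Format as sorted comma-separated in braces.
Answer: {4}

Derivation:
Constraint 1 (U + V = W) on D(U)={3,5,6,7} D(V)={2,3,4,5,6,7} D(W)={2,3,4,6,7}: U {3,5,6,7}->{3,5}; V {2,3,4,5,6,7}->{2,3,4}; W {2,3,4,6,7}->{6,7}
Constraint 2 (U < V) on D(U)={3,5} D(V)={2,3,4}: U {3,5}->{3}; V {2,3,4}->{4}
Constraint 3 (U < Z) on D(U)={3} D(Z)={2,3,4,6,7}: Z {2,3,4,6,7}->{4,6,7}
So after all 3 constraints: D(V) = {4}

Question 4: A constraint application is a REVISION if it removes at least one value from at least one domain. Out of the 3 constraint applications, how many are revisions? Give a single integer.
Constraint 1 (U + V = W) on D(U)={3,5,6,7} D(V)={2,3,4,5,6,7} D(W)={2,3,4,6,7}: U {3,5,6,7}->{3,5}; V {2,3,4,5,6,7}->{2,3,4}; W {2,3,4,6,7}->{6,7} => REVISION
Constraint 2 (U < V) on D(U)={3,5} D(V)={2,3,4}: U {3,5}->{3}; V {2,3,4}->{4} => REVISION
Constraint 3 (U < Z) on D(U)={3} D(Z)={2,3,4,6,7}: Z {2,3,4,6,7}->{4,6,7} => REVISION
Total revisions = 3

Answer: 3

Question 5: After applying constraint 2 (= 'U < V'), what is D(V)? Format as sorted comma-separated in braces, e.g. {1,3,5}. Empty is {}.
Answer: {4}

Derivation:
Constraint 1 (U + V = W) on D(U)={3,5,6,7} D(V)={2,3,4,5,6,7} D(W)={2,3,4,6,7}: U {3,5,6,7}->{3,5}; V {2,3,4,5,6,7}->{2,3,4}; W {2,3,4,6,7}->{6,7}
Constraint 2 (U < V) on D(U)={3,5} D(V)={2,3,4}: U {3,5}->{3}; V {2,3,4}->{4}
So after constraint 2: D(V) = {4}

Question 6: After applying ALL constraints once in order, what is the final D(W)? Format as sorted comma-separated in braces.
Constraint 1 (U + V = W) on D(U)={3,5,6,7} D(V)={2,3,4,5,6,7} D(W)={2,3,4,6,7}: U {3,5,6,7}->{3,5}; V {2,3,4,5,6,7}->{2,3,4}; W {2,3,4,6,7}->{6,7}
Constraint 2 (U < V) on D(U)={3,5} D(V)={2,3,4}: U {3,5}->{3}; V {2,3,4}->{4}
Constraint 3 (U < Z) on D(U)={3} D(Z)={2,3,4,6,7}: Z {2,3,4,6,7}->{4,6,7}
So after all 3 constraints: D(W) = {6,7}

Answer: {6,7}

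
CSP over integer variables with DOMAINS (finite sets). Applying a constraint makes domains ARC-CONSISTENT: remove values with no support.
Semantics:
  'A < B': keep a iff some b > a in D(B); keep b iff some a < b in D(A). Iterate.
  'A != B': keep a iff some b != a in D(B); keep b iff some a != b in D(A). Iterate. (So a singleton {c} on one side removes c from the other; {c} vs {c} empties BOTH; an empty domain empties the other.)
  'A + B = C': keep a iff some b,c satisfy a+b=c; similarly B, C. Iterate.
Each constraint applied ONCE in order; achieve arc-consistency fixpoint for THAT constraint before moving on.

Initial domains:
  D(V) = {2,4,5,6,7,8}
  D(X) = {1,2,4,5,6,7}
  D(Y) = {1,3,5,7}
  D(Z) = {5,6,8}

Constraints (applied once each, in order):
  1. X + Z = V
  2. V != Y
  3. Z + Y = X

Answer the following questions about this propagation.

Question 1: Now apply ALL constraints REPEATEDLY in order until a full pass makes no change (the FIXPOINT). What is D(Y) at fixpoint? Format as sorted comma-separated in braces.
Answer: {}

Derivation:
pass 0 (initial): D(Y)={1,3,5,7}
pass 1: V {2,4,5,6,7,8}->{6,7,8}; X {1,2,4,5,6,7}->{}; Y {1,3,5,7}->{}; Z {5,6,8}->{}
pass 2: V {6,7,8}->{}
pass 3: no change
Fixpoint after 3 passes: D(Y) = {}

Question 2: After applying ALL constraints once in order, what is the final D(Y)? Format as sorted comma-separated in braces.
Constraint 1 (X + Z = V) on D(X)={1,2,4,5,6,7} D(Z)={5,6,8} D(V)={2,4,5,6,7,8}: X {1,2,4,5,6,7}->{1,2}; Z {5,6,8}->{5,6}; V {2,4,5,6,7,8}->{6,7,8}
Constraint 2 (V != Y) on D(V)={6,7,8} D(Y)={1,3,5,7}: no change
Constraint 3 (Z + Y = X) on D(Z)={5,6} D(Y)={1,3,5,7} D(X)={1,2}: Z {5,6}->{}; Y {1,3,5,7}->{}; X {1,2}->{}
So after all 3 constraints: D(Y) = {}

Answer: {}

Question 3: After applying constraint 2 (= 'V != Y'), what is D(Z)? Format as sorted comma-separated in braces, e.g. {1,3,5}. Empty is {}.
Answer: {5,6}

Derivation:
Constraint 1 (X + Z = V) on D(X)={1,2,4,5,6,7} D(Z)={5,6,8} D(V)={2,4,5,6,7,8}: X {1,2,4,5,6,7}->{1,2}; Z {5,6,8}->{5,6}; V {2,4,5,6,7,8}->{6,7,8}
Constraint 2 (V != Y) on D(V)={6,7,8} D(Y)={1,3,5,7}: no change
So after constraint 2: D(Z) = {5,6}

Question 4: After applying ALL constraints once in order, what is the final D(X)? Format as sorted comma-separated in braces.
Constraint 1 (X + Z = V) on D(X)={1,2,4,5,6,7} D(Z)={5,6,8} D(V)={2,4,5,6,7,8}: X {1,2,4,5,6,7}->{1,2}; Z {5,6,8}->{5,6}; V {2,4,5,6,7,8}->{6,7,8}
Constraint 2 (V != Y) on D(V)={6,7,8} D(Y)={1,3,5,7}: no change
Constraint 3 (Z + Y = X) on D(Z)={5,6} D(Y)={1,3,5,7} D(X)={1,2}: Z {5,6}->{}; Y {1,3,5,7}->{}; X {1,2}->{}
So after all 3 constraints: D(X) = {}

Answer: {}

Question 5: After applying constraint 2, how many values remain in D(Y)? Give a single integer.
Answer: 4

Derivation:
Constraint 1 (X + Z = V) on D(X)={1,2,4,5,6,7} D(Z)={5,6,8} D(V)={2,4,5,6,7,8}: X {1,2,4,5,6,7}->{1,2}; Z {5,6,8}->{5,6}; V {2,4,5,6,7,8}->{6,7,8}
Constraint 2 (V != Y) on D(V)={6,7,8} D(Y)={1,3,5,7}: no change
So after constraint 2: D(Y)={1,3,5,7}, size = 4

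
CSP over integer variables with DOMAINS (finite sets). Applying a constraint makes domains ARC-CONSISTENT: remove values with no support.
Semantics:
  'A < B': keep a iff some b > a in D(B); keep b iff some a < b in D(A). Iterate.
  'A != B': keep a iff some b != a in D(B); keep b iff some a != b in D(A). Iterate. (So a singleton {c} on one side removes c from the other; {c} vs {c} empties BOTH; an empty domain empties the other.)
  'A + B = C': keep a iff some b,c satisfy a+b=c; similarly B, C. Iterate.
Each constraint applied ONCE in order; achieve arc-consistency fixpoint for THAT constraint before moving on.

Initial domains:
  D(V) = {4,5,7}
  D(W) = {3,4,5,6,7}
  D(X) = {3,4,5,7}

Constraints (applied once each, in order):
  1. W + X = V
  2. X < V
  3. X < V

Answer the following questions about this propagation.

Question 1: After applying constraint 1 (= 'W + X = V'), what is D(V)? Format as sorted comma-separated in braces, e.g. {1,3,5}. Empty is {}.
Constraint 1 (W + X = V) on D(W)={3,4,5,6,7} D(X)={3,4,5,7} D(V)={4,5,7}: W {3,4,5,6,7}->{3,4}; X {3,4,5,7}->{3,4}; V {4,5,7}->{7}
So after constraint 1: D(V) = {7}

Answer: {7}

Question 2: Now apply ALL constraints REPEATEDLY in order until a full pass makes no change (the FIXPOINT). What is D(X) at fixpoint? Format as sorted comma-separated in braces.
pass 0 (initial): D(X)={3,4,5,7}
pass 1: V {4,5,7}->{7}; W {3,4,5,6,7}->{3,4}; X {3,4,5,7}->{3,4}
pass 2: no change
Fixpoint after 2 passes: D(X) = {3,4}

Answer: {3,4}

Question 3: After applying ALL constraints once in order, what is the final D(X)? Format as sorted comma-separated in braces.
Answer: {3,4}

Derivation:
Constraint 1 (W + X = V) on D(W)={3,4,5,6,7} D(X)={3,4,5,7} D(V)={4,5,7}: W {3,4,5,6,7}->{3,4}; X {3,4,5,7}->{3,4}; V {4,5,7}->{7}
Constraint 2 (X < V) on D(X)={3,4} D(V)={7}: no change
Constraint 3 (X < V) on D(X)={3,4} D(V)={7}: no change
So after all 3 constraints: D(X) = {3,4}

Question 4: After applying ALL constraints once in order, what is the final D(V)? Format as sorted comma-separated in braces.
Constraint 1 (W + X = V) on D(W)={3,4,5,6,7} D(X)={3,4,5,7} D(V)={4,5,7}: W {3,4,5,6,7}->{3,4}; X {3,4,5,7}->{3,4}; V {4,5,7}->{7}
Constraint 2 (X < V) on D(X)={3,4} D(V)={7}: no change
Constraint 3 (X < V) on D(X)={3,4} D(V)={7}: no change
So after all 3 constraints: D(V) = {7}

Answer: {7}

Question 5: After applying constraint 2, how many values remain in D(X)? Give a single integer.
Constraint 1 (W + X = V) on D(W)={3,4,5,6,7} D(X)={3,4,5,7} D(V)={4,5,7}: W {3,4,5,6,7}->{3,4}; X {3,4,5,7}->{3,4}; V {4,5,7}->{7}
Constraint 2 (X < V) on D(X)={3,4} D(V)={7}: no change
So after constraint 2: D(X)={3,4}, size = 2

Answer: 2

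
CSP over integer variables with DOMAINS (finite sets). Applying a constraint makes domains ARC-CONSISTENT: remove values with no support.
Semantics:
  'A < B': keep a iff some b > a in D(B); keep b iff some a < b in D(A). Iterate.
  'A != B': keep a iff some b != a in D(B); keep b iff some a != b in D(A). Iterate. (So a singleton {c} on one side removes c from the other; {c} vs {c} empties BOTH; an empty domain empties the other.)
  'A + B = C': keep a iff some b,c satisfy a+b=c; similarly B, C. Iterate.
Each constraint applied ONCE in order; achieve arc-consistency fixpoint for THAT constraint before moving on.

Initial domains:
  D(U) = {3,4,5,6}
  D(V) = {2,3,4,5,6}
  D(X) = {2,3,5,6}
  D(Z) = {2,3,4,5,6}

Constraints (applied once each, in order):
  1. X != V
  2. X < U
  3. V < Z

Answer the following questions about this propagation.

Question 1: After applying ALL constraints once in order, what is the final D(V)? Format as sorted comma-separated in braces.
Constraint 1 (X != V) on D(X)={2,3,5,6} D(V)={2,3,4,5,6}: no change
Constraint 2 (X < U) on D(X)={2,3,5,6} D(U)={3,4,5,6}: X {2,3,5,6}->{2,3,5}
Constraint 3 (V < Z) on D(V)={2,3,4,5,6} D(Z)={2,3,4,5,6}: V {2,3,4,5,6}->{2,3,4,5}; Z {2,3,4,5,6}->{3,4,5,6}
So after all 3 constraints: D(V) = {2,3,4,5}

Answer: {2,3,4,5}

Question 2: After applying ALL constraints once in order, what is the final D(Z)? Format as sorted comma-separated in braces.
Answer: {3,4,5,6}

Derivation:
Constraint 1 (X != V) on D(X)={2,3,5,6} D(V)={2,3,4,5,6}: no change
Constraint 2 (X < U) on D(X)={2,3,5,6} D(U)={3,4,5,6}: X {2,3,5,6}->{2,3,5}
Constraint 3 (V < Z) on D(V)={2,3,4,5,6} D(Z)={2,3,4,5,6}: V {2,3,4,5,6}->{2,3,4,5}; Z {2,3,4,5,6}->{3,4,5,6}
So after all 3 constraints: D(Z) = {3,4,5,6}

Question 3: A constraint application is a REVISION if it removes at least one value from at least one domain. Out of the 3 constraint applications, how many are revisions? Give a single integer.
Constraint 1 (X != V) on D(X)={2,3,5,6} D(V)={2,3,4,5,6}: no change => not a revision
Constraint 2 (X < U) on D(X)={2,3,5,6} D(U)={3,4,5,6}: X {2,3,5,6}->{2,3,5} => REVISION
Constraint 3 (V < Z) on D(V)={2,3,4,5,6} D(Z)={2,3,4,5,6}: V {2,3,4,5,6}->{2,3,4,5}; Z {2,3,4,5,6}->{3,4,5,6} => REVISION
Total revisions = 2

Answer: 2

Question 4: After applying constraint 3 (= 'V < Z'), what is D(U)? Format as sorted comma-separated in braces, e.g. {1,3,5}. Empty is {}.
Constraint 1 (X != V) on D(X)={2,3,5,6} D(V)={2,3,4,5,6}: no change
Constraint 2 (X < U) on D(X)={2,3,5,6} D(U)={3,4,5,6}: X {2,3,5,6}->{2,3,5}
Constraint 3 (V < Z) on D(V)={2,3,4,5,6} D(Z)={2,3,4,5,6}: V {2,3,4,5,6}->{2,3,4,5}; Z {2,3,4,5,6}->{3,4,5,6}
So after constraint 3: D(U) = {3,4,5,6}

Answer: {3,4,5,6}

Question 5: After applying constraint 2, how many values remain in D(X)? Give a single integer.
Answer: 3

Derivation:
Constraint 1 (X != V) on D(X)={2,3,5,6} D(V)={2,3,4,5,6}: no change
Constraint 2 (X < U) on D(X)={2,3,5,6} D(U)={3,4,5,6}: X {2,3,5,6}->{2,3,5}
So after constraint 2: D(X)={2,3,5}, size = 3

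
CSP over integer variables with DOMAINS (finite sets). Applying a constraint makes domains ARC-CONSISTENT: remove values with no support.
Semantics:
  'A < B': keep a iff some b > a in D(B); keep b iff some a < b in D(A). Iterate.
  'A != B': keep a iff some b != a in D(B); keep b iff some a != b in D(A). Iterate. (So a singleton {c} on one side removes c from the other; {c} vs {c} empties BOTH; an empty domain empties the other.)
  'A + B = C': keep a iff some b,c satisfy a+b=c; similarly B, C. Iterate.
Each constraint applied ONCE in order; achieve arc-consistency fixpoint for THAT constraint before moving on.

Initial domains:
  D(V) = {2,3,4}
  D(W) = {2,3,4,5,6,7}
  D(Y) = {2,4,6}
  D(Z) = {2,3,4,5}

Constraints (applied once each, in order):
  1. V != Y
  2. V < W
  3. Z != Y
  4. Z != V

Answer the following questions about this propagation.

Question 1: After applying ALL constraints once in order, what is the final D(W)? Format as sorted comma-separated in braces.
Answer: {3,4,5,6,7}

Derivation:
Constraint 1 (V != Y) on D(V)={2,3,4} D(Y)={2,4,6}: no change
Constraint 2 (V < W) on D(V)={2,3,4} D(W)={2,3,4,5,6,7}: W {2,3,4,5,6,7}->{3,4,5,6,7}
Constraint 3 (Z != Y) on D(Z)={2,3,4,5} D(Y)={2,4,6}: no change
Constraint 4 (Z != V) on D(Z)={2,3,4,5} D(V)={2,3,4}: no change
So after all 4 constraints: D(W) = {3,4,5,6,7}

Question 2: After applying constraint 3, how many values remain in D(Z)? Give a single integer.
Constraint 1 (V != Y) on D(V)={2,3,4} D(Y)={2,4,6}: no change
Constraint 2 (V < W) on D(V)={2,3,4} D(W)={2,3,4,5,6,7}: W {2,3,4,5,6,7}->{3,4,5,6,7}
Constraint 3 (Z != Y) on D(Z)={2,3,4,5} D(Y)={2,4,6}: no change
So after constraint 3: D(Z)={2,3,4,5}, size = 4

Answer: 4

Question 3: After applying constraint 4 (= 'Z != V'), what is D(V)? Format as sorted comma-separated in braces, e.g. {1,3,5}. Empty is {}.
Answer: {2,3,4}

Derivation:
Constraint 1 (V != Y) on D(V)={2,3,4} D(Y)={2,4,6}: no change
Constraint 2 (V < W) on D(V)={2,3,4} D(W)={2,3,4,5,6,7}: W {2,3,4,5,6,7}->{3,4,5,6,7}
Constraint 3 (Z != Y) on D(Z)={2,3,4,5} D(Y)={2,4,6}: no change
Constraint 4 (Z != V) on D(Z)={2,3,4,5} D(V)={2,3,4}: no change
So after constraint 4: D(V) = {2,3,4}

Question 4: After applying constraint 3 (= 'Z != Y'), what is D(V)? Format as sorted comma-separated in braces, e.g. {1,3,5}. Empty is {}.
Constraint 1 (V != Y) on D(V)={2,3,4} D(Y)={2,4,6}: no change
Constraint 2 (V < W) on D(V)={2,3,4} D(W)={2,3,4,5,6,7}: W {2,3,4,5,6,7}->{3,4,5,6,7}
Constraint 3 (Z != Y) on D(Z)={2,3,4,5} D(Y)={2,4,6}: no change
So after constraint 3: D(V) = {2,3,4}

Answer: {2,3,4}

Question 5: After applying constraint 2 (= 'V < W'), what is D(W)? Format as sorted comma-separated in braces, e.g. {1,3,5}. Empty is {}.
Constraint 1 (V != Y) on D(V)={2,3,4} D(Y)={2,4,6}: no change
Constraint 2 (V < W) on D(V)={2,3,4} D(W)={2,3,4,5,6,7}: W {2,3,4,5,6,7}->{3,4,5,6,7}
So after constraint 2: D(W) = {3,4,5,6,7}

Answer: {3,4,5,6,7}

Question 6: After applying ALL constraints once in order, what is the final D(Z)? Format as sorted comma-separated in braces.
Constraint 1 (V != Y) on D(V)={2,3,4} D(Y)={2,4,6}: no change
Constraint 2 (V < W) on D(V)={2,3,4} D(W)={2,3,4,5,6,7}: W {2,3,4,5,6,7}->{3,4,5,6,7}
Constraint 3 (Z != Y) on D(Z)={2,3,4,5} D(Y)={2,4,6}: no change
Constraint 4 (Z != V) on D(Z)={2,3,4,5} D(V)={2,3,4}: no change
So after all 4 constraints: D(Z) = {2,3,4,5}

Answer: {2,3,4,5}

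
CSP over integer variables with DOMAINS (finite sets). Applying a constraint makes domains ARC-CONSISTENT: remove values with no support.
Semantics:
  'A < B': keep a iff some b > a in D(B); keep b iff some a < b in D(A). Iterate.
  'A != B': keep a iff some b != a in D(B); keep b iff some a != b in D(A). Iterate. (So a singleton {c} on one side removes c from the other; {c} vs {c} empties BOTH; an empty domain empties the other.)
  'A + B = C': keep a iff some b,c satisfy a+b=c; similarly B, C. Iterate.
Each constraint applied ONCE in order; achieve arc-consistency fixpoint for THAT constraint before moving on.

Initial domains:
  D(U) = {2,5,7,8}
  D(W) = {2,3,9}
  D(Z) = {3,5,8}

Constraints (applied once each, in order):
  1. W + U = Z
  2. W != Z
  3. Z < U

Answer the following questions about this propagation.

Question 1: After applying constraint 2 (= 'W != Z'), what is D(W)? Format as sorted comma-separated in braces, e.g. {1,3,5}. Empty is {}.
Answer: {3}

Derivation:
Constraint 1 (W + U = Z) on D(W)={2,3,9} D(U)={2,5,7,8} D(Z)={3,5,8}: W {2,3,9}->{3}; U {2,5,7,8}->{2,5}; Z {3,5,8}->{5,8}
Constraint 2 (W != Z) on D(W)={3} D(Z)={5,8}: no change
So after constraint 2: D(W) = {3}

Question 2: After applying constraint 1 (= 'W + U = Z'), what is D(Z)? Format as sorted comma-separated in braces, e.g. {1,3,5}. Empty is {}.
Constraint 1 (W + U = Z) on D(W)={2,3,9} D(U)={2,5,7,8} D(Z)={3,5,8}: W {2,3,9}->{3}; U {2,5,7,8}->{2,5}; Z {3,5,8}->{5,8}
So after constraint 1: D(Z) = {5,8}

Answer: {5,8}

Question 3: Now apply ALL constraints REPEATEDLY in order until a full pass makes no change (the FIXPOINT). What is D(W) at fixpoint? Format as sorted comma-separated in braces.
Answer: {}

Derivation:
pass 0 (initial): D(W)={2,3,9}
pass 1: U {2,5,7,8}->{}; W {2,3,9}->{3}; Z {3,5,8}->{}
pass 2: W {3}->{}
pass 3: no change
Fixpoint after 3 passes: D(W) = {}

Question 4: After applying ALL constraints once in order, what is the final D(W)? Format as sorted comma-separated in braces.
Constraint 1 (W + U = Z) on D(W)={2,3,9} D(U)={2,5,7,8} D(Z)={3,5,8}: W {2,3,9}->{3}; U {2,5,7,8}->{2,5}; Z {3,5,8}->{5,8}
Constraint 2 (W != Z) on D(W)={3} D(Z)={5,8}: no change
Constraint 3 (Z < U) on D(Z)={5,8} D(U)={2,5}: Z {5,8}->{}; U {2,5}->{}
So after all 3 constraints: D(W) = {3}

Answer: {3}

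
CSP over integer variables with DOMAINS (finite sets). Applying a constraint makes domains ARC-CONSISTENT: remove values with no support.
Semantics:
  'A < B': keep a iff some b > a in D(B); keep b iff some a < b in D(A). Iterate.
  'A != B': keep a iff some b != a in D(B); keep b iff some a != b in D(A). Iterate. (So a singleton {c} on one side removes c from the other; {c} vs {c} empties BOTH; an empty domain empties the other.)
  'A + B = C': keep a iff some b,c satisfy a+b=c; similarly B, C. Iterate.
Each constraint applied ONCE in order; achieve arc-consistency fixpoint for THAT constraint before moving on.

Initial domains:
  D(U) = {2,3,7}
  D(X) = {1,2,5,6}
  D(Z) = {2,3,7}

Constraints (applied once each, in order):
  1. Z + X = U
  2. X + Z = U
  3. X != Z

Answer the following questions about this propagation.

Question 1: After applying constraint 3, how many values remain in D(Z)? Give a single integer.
Constraint 1 (Z + X = U) on D(Z)={2,3,7} D(X)={1,2,5,6} D(U)={2,3,7}: Z {2,3,7}->{2}; X {1,2,5,6}->{1,5}; U {2,3,7}->{3,7}
Constraint 2 (X + Z = U) on D(X)={1,5} D(Z)={2} D(U)={3,7}: no change
Constraint 3 (X != Z) on D(X)={1,5} D(Z)={2}: no change
So after constraint 3: D(Z)={2}, size = 1

Answer: 1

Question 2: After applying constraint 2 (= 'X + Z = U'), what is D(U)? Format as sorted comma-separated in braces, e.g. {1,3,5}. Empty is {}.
Constraint 1 (Z + X = U) on D(Z)={2,3,7} D(X)={1,2,5,6} D(U)={2,3,7}: Z {2,3,7}->{2}; X {1,2,5,6}->{1,5}; U {2,3,7}->{3,7}
Constraint 2 (X + Z = U) on D(X)={1,5} D(Z)={2} D(U)={3,7}: no change
So after constraint 2: D(U) = {3,7}

Answer: {3,7}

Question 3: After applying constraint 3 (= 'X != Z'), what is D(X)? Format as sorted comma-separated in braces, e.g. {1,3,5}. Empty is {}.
Constraint 1 (Z + X = U) on D(Z)={2,3,7} D(X)={1,2,5,6} D(U)={2,3,7}: Z {2,3,7}->{2}; X {1,2,5,6}->{1,5}; U {2,3,7}->{3,7}
Constraint 2 (X + Z = U) on D(X)={1,5} D(Z)={2} D(U)={3,7}: no change
Constraint 3 (X != Z) on D(X)={1,5} D(Z)={2}: no change
So after constraint 3: D(X) = {1,5}

Answer: {1,5}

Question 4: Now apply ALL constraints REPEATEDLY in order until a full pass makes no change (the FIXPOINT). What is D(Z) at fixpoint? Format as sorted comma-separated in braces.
pass 0 (initial): D(Z)={2,3,7}
pass 1: U {2,3,7}->{3,7}; X {1,2,5,6}->{1,5}; Z {2,3,7}->{2}
pass 2: no change
Fixpoint after 2 passes: D(Z) = {2}

Answer: {2}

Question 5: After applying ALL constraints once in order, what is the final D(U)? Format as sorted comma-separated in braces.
Constraint 1 (Z + X = U) on D(Z)={2,3,7} D(X)={1,2,5,6} D(U)={2,3,7}: Z {2,3,7}->{2}; X {1,2,5,6}->{1,5}; U {2,3,7}->{3,7}
Constraint 2 (X + Z = U) on D(X)={1,5} D(Z)={2} D(U)={3,7}: no change
Constraint 3 (X != Z) on D(X)={1,5} D(Z)={2}: no change
So after all 3 constraints: D(U) = {3,7}

Answer: {3,7}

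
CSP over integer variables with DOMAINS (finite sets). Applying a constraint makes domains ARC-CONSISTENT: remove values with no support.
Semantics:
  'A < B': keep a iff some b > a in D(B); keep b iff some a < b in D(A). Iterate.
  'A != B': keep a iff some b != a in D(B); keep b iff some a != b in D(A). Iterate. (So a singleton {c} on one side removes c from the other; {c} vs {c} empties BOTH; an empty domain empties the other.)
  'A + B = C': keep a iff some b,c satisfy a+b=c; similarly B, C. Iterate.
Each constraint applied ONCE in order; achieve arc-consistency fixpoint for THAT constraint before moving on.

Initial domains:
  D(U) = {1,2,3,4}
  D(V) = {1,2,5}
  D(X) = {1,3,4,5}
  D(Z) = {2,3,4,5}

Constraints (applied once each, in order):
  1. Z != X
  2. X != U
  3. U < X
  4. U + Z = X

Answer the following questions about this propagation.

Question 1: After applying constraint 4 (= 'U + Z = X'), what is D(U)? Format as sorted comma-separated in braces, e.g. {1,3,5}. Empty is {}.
Constraint 1 (Z != X) on D(Z)={2,3,4,5} D(X)={1,3,4,5}: no change
Constraint 2 (X != U) on D(X)={1,3,4,5} D(U)={1,2,3,4}: no change
Constraint 3 (U < X) on D(U)={1,2,3,4} D(X)={1,3,4,5}: X {1,3,4,5}->{3,4,5}
Constraint 4 (U + Z = X) on D(U)={1,2,3,4} D(Z)={2,3,4,5} D(X)={3,4,5}: U {1,2,3,4}->{1,2,3}; Z {2,3,4,5}->{2,3,4}
So after constraint 4: D(U) = {1,2,3}

Answer: {1,2,3}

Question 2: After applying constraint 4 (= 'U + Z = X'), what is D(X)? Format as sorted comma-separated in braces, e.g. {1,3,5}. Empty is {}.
Answer: {3,4,5}

Derivation:
Constraint 1 (Z != X) on D(Z)={2,3,4,5} D(X)={1,3,4,5}: no change
Constraint 2 (X != U) on D(X)={1,3,4,5} D(U)={1,2,3,4}: no change
Constraint 3 (U < X) on D(U)={1,2,3,4} D(X)={1,3,4,5}: X {1,3,4,5}->{3,4,5}
Constraint 4 (U + Z = X) on D(U)={1,2,3,4} D(Z)={2,3,4,5} D(X)={3,4,5}: U {1,2,3,4}->{1,2,3}; Z {2,3,4,5}->{2,3,4}
So after constraint 4: D(X) = {3,4,5}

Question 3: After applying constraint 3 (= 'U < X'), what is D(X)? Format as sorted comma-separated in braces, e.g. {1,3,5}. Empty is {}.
Answer: {3,4,5}

Derivation:
Constraint 1 (Z != X) on D(Z)={2,3,4,5} D(X)={1,3,4,5}: no change
Constraint 2 (X != U) on D(X)={1,3,4,5} D(U)={1,2,3,4}: no change
Constraint 3 (U < X) on D(U)={1,2,3,4} D(X)={1,3,4,5}: X {1,3,4,5}->{3,4,5}
So after constraint 3: D(X) = {3,4,5}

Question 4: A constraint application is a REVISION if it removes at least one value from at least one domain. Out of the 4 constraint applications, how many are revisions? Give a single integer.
Answer: 2

Derivation:
Constraint 1 (Z != X) on D(Z)={2,3,4,5} D(X)={1,3,4,5}: no change => not a revision
Constraint 2 (X != U) on D(X)={1,3,4,5} D(U)={1,2,3,4}: no change => not a revision
Constraint 3 (U < X) on D(U)={1,2,3,4} D(X)={1,3,4,5}: X {1,3,4,5}->{3,4,5} => REVISION
Constraint 4 (U + Z = X) on D(U)={1,2,3,4} D(Z)={2,3,4,5} D(X)={3,4,5}: U {1,2,3,4}->{1,2,3}; Z {2,3,4,5}->{2,3,4} => REVISION
Total revisions = 2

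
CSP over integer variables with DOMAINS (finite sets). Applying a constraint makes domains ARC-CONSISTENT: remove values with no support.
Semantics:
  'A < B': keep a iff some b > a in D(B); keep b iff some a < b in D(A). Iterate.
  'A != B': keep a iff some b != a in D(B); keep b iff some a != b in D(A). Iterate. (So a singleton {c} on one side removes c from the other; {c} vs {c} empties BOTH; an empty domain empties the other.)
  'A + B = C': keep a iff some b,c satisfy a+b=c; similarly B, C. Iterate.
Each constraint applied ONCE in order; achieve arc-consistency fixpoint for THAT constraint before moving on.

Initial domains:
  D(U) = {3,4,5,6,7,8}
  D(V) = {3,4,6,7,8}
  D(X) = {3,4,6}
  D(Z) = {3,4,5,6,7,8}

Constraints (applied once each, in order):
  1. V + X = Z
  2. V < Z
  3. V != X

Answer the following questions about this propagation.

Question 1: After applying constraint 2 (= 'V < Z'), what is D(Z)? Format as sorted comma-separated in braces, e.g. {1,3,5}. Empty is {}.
Constraint 1 (V + X = Z) on D(V)={3,4,6,7,8} D(X)={3,4,6} D(Z)={3,4,5,6,7,8}: V {3,4,6,7,8}->{3,4}; X {3,4,6}->{3,4}; Z {3,4,5,6,7,8}->{6,7,8}
Constraint 2 (V < Z) on D(V)={3,4} D(Z)={6,7,8}: no change
So after constraint 2: D(Z) = {6,7,8}

Answer: {6,7,8}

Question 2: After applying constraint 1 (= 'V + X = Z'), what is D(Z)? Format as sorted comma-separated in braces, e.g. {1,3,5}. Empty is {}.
Constraint 1 (V + X = Z) on D(V)={3,4,6,7,8} D(X)={3,4,6} D(Z)={3,4,5,6,7,8}: V {3,4,6,7,8}->{3,4}; X {3,4,6}->{3,4}; Z {3,4,5,6,7,8}->{6,7,8}
So after constraint 1: D(Z) = {6,7,8}

Answer: {6,7,8}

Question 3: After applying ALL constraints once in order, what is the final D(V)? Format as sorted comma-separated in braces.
Constraint 1 (V + X = Z) on D(V)={3,4,6,7,8} D(X)={3,4,6} D(Z)={3,4,5,6,7,8}: V {3,4,6,7,8}->{3,4}; X {3,4,6}->{3,4}; Z {3,4,5,6,7,8}->{6,7,8}
Constraint 2 (V < Z) on D(V)={3,4} D(Z)={6,7,8}: no change
Constraint 3 (V != X) on D(V)={3,4} D(X)={3,4}: no change
So after all 3 constraints: D(V) = {3,4}

Answer: {3,4}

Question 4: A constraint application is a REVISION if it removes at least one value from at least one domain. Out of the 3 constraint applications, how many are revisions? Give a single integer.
Constraint 1 (V + X = Z) on D(V)={3,4,6,7,8} D(X)={3,4,6} D(Z)={3,4,5,6,7,8}: V {3,4,6,7,8}->{3,4}; X {3,4,6}->{3,4}; Z {3,4,5,6,7,8}->{6,7,8} => REVISION
Constraint 2 (V < Z) on D(V)={3,4} D(Z)={6,7,8}: no change => not a revision
Constraint 3 (V != X) on D(V)={3,4} D(X)={3,4}: no change => not a revision
Total revisions = 1

Answer: 1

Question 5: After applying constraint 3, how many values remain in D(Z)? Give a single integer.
Constraint 1 (V + X = Z) on D(V)={3,4,6,7,8} D(X)={3,4,6} D(Z)={3,4,5,6,7,8}: V {3,4,6,7,8}->{3,4}; X {3,4,6}->{3,4}; Z {3,4,5,6,7,8}->{6,7,8}
Constraint 2 (V < Z) on D(V)={3,4} D(Z)={6,7,8}: no change
Constraint 3 (V != X) on D(V)={3,4} D(X)={3,4}: no change
So after constraint 3: D(Z)={6,7,8}, size = 3

Answer: 3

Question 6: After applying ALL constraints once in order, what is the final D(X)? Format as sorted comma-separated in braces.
Answer: {3,4}

Derivation:
Constraint 1 (V + X = Z) on D(V)={3,4,6,7,8} D(X)={3,4,6} D(Z)={3,4,5,6,7,8}: V {3,4,6,7,8}->{3,4}; X {3,4,6}->{3,4}; Z {3,4,5,6,7,8}->{6,7,8}
Constraint 2 (V < Z) on D(V)={3,4} D(Z)={6,7,8}: no change
Constraint 3 (V != X) on D(V)={3,4} D(X)={3,4}: no change
So after all 3 constraints: D(X) = {3,4}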